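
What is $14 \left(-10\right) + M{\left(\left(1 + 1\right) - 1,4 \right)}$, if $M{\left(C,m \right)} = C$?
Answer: $-139$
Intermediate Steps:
$14 \left(-10\right) + M{\left(\left(1 + 1\right) - 1,4 \right)} = 14 \left(-10\right) + \left(\left(1 + 1\right) - 1\right) = -140 + \left(2 - 1\right) = -140 + 1 = -139$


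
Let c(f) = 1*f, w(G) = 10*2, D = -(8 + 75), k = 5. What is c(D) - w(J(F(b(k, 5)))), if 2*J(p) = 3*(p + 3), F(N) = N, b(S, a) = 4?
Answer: -103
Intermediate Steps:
J(p) = 9/2 + 3*p/2 (J(p) = (3*(p + 3))/2 = (3*(3 + p))/2 = (9 + 3*p)/2 = 9/2 + 3*p/2)
D = -83 (D = -1*83 = -83)
w(G) = 20
c(f) = f
c(D) - w(J(F(b(k, 5)))) = -83 - 1*20 = -83 - 20 = -103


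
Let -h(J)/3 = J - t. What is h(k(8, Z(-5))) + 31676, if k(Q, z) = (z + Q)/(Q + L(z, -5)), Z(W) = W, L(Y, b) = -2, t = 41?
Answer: 63595/2 ≈ 31798.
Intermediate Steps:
k(Q, z) = (Q + z)/(-2 + Q) (k(Q, z) = (z + Q)/(Q - 2) = (Q + z)/(-2 + Q))
h(J) = 123 - 3*J (h(J) = -3*(J - 1*41) = -3*(J - 41) = -3*(-41 + J) = 123 - 3*J)
h(k(8, Z(-5))) + 31676 = (123 - 3*(8 - 5)/(-2 + 8)) + 31676 = (123 - 3*3/6) + 31676 = (123 - 3/2) + 31676 = 243/2 + 31676 = 63595/2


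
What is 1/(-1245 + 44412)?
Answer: 1/43167 ≈ 2.3166e-5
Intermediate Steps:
1/(-1245 + 44412) = 1/43167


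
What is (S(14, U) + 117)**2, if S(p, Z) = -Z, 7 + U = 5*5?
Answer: 9801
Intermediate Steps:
U = 18 (U = -7 + 5*5 = -7 + 25 = 18)
(S(14, U) + 117)**2 = (-1*18 + 117)**2 = (-18 + 117)**2 = 99**2 = 9801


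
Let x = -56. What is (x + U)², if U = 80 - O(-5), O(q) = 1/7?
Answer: 27889/49 ≈ 569.16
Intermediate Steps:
O(q) = ⅐
U = 559/7 (U = 80 - 1*⅐ = 80 - ⅐ = 559/7 ≈ 79.857)
(x + U)² = (-56 + 559/7)² = (167/7)² = 27889/49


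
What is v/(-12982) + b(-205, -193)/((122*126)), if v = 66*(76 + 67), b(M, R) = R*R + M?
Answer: 666318/395951 ≈ 1.6828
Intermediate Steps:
b(M, R) = M + R**2 (b(M, R) = R**2 + M = M + R**2)
v = 9438 (v = 66*143 = 9438)
v/(-12982) + b(-205, -193)/((122*126)) = 9438/(-12982) + (-205 + (-193)**2)/((122*126)) = 9438*(-1/12982) + (-205 + 37249)/15372 = -4719/6491 + 37044*(1/15372) = -4719/6491 + 147/61 = 666318/395951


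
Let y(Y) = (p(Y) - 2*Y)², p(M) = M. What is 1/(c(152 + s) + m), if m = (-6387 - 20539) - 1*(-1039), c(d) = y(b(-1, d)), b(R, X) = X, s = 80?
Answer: 1/27937 ≈ 3.5795e-5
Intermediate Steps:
y(Y) = Y² (y(Y) = (Y - 2*Y)² = (-Y)² = Y²)
c(d) = d²
m = -25887 (m = -26926 + 1039 = -25887)
1/(c(152 + s) + m) = 1/((152 + 80)² - 25887) = 1/(232² - 25887) = 1/(53824 - 25887) = 1/27937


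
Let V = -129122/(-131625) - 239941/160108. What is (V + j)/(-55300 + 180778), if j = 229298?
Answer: 371712658226927/203411570193000 ≈ 1.8274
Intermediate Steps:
V = -839136073/1621093500 (V = -129122*(-1/131625) - 239941*1/160108 = 129122/131625 - 18457/12316 = -839136073/1621093500 ≈ -0.51764)
(V + j)/(-55300 + 180778) = (-839136073/1621093500 + 229298)/(-55300 + 180778) = (371712658226927/1621093500)/125478 = (371712658226927/1621093500)*(1/125478) = 371712658226927/203411570193000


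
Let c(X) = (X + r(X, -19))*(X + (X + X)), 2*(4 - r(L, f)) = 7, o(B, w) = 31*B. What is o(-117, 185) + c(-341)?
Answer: 689409/2 ≈ 3.4470e+5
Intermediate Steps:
r(L, f) = ½ (r(L, f) = 4 - ½*7 = 4 - 7/2 = ½)
c(X) = 3*X*(½ + X) (c(X) = (X + ½)*(X + (X + X)) = (½ + X)*(X + 2*X) = (½ + X)*(3*X) = 3*X*(½ + X))
o(-117, 185) + c(-341) = 31*(-117) + (3/2)*(-341)*(1 + 2*(-341)) = -3627 + (3/2)*(-341)*(1 - 682) = -3627 + (3/2)*(-341)*(-681) = -3627 + 696663/2 = 689409/2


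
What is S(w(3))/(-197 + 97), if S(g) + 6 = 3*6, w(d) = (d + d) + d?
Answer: -3/25 ≈ -0.12000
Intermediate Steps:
w(d) = 3*d (w(d) = 2*d + d = 3*d)
S(g) = 12 (S(g) = -6 + 3*6 = -6 + 18 = 12)
S(w(3))/(-197 + 97) = 12/(-197 + 97) = 12/(-100) = 12*(-1/100) = -3/25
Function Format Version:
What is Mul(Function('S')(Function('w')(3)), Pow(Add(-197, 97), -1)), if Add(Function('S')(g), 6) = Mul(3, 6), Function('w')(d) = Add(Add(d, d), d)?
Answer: Rational(-3, 25) ≈ -0.12000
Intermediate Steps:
Function('w')(d) = Mul(3, d) (Function('w')(d) = Add(Mul(2, d), d) = Mul(3, d))
Function('S')(g) = 12 (Function('S')(g) = Add(-6, Mul(3, 6)) = Add(-6, 18) = 12)
Mul(Function('S')(Function('w')(3)), Pow(Add(-197, 97), -1)) = Mul(12, Pow(Add(-197, 97), -1)) = Mul(12, Pow(-100, -1)) = Mul(12, Rational(-1, 100)) = Rational(-3, 25)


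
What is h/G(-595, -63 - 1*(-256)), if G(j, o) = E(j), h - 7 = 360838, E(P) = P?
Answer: -72169/119 ≈ -606.46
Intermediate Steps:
h = 360845 (h = 7 + 360838 = 360845)
G(j, o) = j
h/G(-595, -63 - 1*(-256)) = 360845/(-595) = 360845*(-1/595) = -72169/119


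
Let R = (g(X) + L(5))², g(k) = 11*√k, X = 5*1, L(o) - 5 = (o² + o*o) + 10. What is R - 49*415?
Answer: -15505 + 1430*√5 ≈ -12307.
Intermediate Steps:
L(o) = 15 + 2*o² (L(o) = 5 + ((o² + o*o) + 10) = 5 + ((o² + o²) + 10) = 5 + (2*o² + 10) = 5 + (10 + 2*o²) = 15 + 2*o²)
X = 5
R = (65 + 11*√5)² (R = (11*√5 + (15 + 2*5²))² = (11*√5 + (15 + 2*25))² = (11*√5 + (15 + 50))² = (11*√5 + 65)² = (65 + 11*√5)² ≈ 8027.6)
R - 49*415 = (4830 + 1430*√5) - 49*415 = (4830 + 1430*√5) - 1*20335 = (4830 + 1430*√5) - 20335 = -15505 + 1430*√5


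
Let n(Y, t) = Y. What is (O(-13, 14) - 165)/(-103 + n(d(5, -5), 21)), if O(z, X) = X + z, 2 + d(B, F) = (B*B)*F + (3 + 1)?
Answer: 82/113 ≈ 0.72566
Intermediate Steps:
d(B, F) = 2 + F*B**2 (d(B, F) = -2 + ((B*B)*F + (3 + 1)) = -2 + (B**2*F + 4) = -2 + (F*B**2 + 4) = -2 + (4 + F*B**2) = 2 + F*B**2)
(O(-13, 14) - 165)/(-103 + n(d(5, -5), 21)) = ((14 - 13) - 165)/(-103 + (2 - 5*5**2)) = (1 - 165)/(-103 + (2 - 5*25)) = -164/(-103 + (2 - 125)) = -164/(-103 - 123) = -164/(-226) = -164*(-1/226) = 82/113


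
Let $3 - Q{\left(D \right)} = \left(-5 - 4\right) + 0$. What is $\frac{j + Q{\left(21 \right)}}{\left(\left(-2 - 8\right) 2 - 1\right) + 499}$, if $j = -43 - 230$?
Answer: $- \frac{261}{478} \approx -0.54603$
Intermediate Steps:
$Q{\left(D \right)} = 12$ ($Q{\left(D \right)} = 3 - \left(\left(-5 - 4\right) + 0\right) = 3 - \left(-9 + 0\right) = 3 - -9 = 3 + 9 = 12$)
$j = -273$ ($j = -43 - 230 = -273$)
$\frac{j + Q{\left(21 \right)}}{\left(\left(-2 - 8\right) 2 - 1\right) + 499} = \frac{-273 + 12}{\left(\left(-2 - 8\right) 2 - 1\right) + 499} = - \frac{261}{\left(\left(-2 - 8\right) 2 - 1\right) + 499} = - \frac{261}{\left(\left(-10\right) 2 - 1\right) + 499} = - \frac{261}{\left(-20 - 1\right) + 499} = - \frac{261}{-21 + 499} = - \frac{261}{478}$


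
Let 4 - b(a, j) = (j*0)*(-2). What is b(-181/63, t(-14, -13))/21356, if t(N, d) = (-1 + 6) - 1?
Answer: 1/5339 ≈ 0.00018730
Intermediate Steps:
t(N, d) = 4 (t(N, d) = 5 - 1 = 4)
b(a, j) = 4 (b(a, j) = 4 - j*0*(-2) = 4 - 0*(-2) = 4 - 1*0 = 4 + 0 = 4)
b(-181/63, t(-14, -13))/21356 = 4/21356 = 4*(1/21356) = 1/5339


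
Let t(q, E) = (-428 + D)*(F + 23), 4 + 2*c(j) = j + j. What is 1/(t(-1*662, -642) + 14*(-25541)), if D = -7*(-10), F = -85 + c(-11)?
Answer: -1/330724 ≈ -3.0237e-6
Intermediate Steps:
c(j) = -2 + j (c(j) = -2 + (j + j)/2 = -2 + (2*j)/2 = -2 + j)
F = -98 (F = -85 + (-2 - 11) = -85 - 13 = -98)
D = 70
t(q, E) = 26850 (t(q, E) = (-428 + 70)*(-98 + 23) = -358*(-75) = 26850)
1/(t(-1*662, -642) + 14*(-25541)) = 1/(26850 + 14*(-25541)) = 1/(26850 - 357574) = 1/(-330724) = -1/330724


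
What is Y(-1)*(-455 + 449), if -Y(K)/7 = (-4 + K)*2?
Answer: -420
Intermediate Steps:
Y(K) = 56 - 14*K (Y(K) = -7*(-4 + K)*2 = -7*(-8 + 2*K) = 56 - 14*K)
Y(-1)*(-455 + 449) = (56 - 14*(-1))*(-455 + 449) = (56 + 14)*(-6) = 70*(-6) = -420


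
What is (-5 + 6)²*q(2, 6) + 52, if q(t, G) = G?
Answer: 58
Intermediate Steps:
(-5 + 6)²*q(2, 6) + 52 = (-5 + 6)²*6 + 52 = 1²*6 + 52 = 1*6 + 52 = 6 + 52 = 58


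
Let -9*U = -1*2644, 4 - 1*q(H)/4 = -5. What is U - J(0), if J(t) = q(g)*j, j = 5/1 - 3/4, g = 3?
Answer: 1267/9 ≈ 140.78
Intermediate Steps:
j = 17/4 (j = 5*1 - 3*¼ = 5 - ¾ = 17/4 ≈ 4.2500)
q(H) = 36 (q(H) = 16 - 4*(-5) = 16 + 20 = 36)
U = 2644/9 (U = -(-1)*2644/9 = -⅑*(-2644) = 2644/9 ≈ 293.78)
J(t) = 153 (J(t) = 36*(17/4) = 153)
U - J(0) = 2644/9 - 1*153 = 2644/9 - 153 = 1267/9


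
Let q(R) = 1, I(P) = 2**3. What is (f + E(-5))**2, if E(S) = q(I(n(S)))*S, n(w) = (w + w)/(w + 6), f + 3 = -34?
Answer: 1764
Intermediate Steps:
f = -37 (f = -3 - 34 = -37)
n(w) = 2*w/(6 + w) (n(w) = (2*w)/(6 + w) = 2*w/(6 + w))
I(P) = 8
E(S) = S (E(S) = 1*S = S)
(f + E(-5))**2 = (-37 - 5)**2 = (-42)**2 = 1764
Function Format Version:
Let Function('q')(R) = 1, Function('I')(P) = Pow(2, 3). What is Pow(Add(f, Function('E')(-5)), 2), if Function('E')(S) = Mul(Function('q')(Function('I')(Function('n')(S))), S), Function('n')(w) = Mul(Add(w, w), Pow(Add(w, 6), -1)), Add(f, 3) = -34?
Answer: 1764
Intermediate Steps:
f = -37 (f = Add(-3, -34) = -37)
Function('n')(w) = Mul(2, w, Pow(Add(6, w), -1)) (Function('n')(w) = Mul(Mul(2, w), Pow(Add(6, w), -1)) = Mul(2, w, Pow(Add(6, w), -1)))
Function('I')(P) = 8
Function('E')(S) = S (Function('E')(S) = Mul(1, S) = S)
Pow(Add(f, Function('E')(-5)), 2) = Pow(Add(-37, -5), 2) = Pow(-42, 2) = 1764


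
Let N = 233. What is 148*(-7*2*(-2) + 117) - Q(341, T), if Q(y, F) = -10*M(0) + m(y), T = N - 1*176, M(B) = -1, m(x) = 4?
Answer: 21446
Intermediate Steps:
T = 57 (T = 233 - 1*176 = 233 - 176 = 57)
Q(y, F) = 14 (Q(y, F) = -10*(-1) + 4 = 10 + 4 = 14)
148*(-7*2*(-2) + 117) - Q(341, T) = 148*(-7*2*(-2) + 117) - 1*14 = 148*(-14*(-2) + 117) - 14 = 148*(28 + 117) - 14 = 148*145 - 14 = 21460 - 14 = 21446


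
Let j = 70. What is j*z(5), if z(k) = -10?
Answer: -700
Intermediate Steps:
j*z(5) = 70*(-10) = -700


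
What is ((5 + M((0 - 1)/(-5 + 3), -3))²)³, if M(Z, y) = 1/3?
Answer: 16777216/729 ≈ 23014.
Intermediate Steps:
M(Z, y) = ⅓
((5 + M((0 - 1)/(-5 + 3), -3))²)³ = ((5 + ⅓)²)³ = ((16/3)²)³ = (256/9)³ = 16777216/729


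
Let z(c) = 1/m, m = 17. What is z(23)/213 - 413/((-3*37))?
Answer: 166176/44659 ≈ 3.7210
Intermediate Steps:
z(c) = 1/17
z(23)/213 - 413/((-3*37)) = (1/17)/213 - 413/((-3*37)) = (1/17)*(1/213) - 413/(-111) = 1/3621 - 413*(-1/111) = 1/3621 + 413/111 = 166176/44659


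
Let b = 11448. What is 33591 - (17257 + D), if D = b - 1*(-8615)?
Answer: -3729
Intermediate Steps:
D = 20063 (D = 11448 - 1*(-8615) = 11448 + 8615 = 20063)
33591 - (17257 + D) = 33591 - (17257 + 20063) = 33591 - 1*37320 = 33591 - 37320 = -3729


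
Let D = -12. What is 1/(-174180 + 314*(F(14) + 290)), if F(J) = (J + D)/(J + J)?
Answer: -7/581683 ≈ -1.2034e-5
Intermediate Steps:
F(J) = (-12 + J)/(2*J) (F(J) = (J - 12)/(J + J) = (-12 + J)/((2*J)) = (-12 + J)*(1/(2*J)) = (-12 + J)/(2*J))
1/(-174180 + 314*(F(14) + 290)) = 1/(-174180 + 314*((1/2)*(-12 + 14)/14 + 290)) = 1/(-174180 + 314*((1/2)*(1/14)*2 + 290)) = 1/(-174180 + 314*(1/14 + 290)) = 1/(-174180 + 314*(4061/14)) = 1/(-174180 + 637577/7) = 1/(-581683/7) = -7/581683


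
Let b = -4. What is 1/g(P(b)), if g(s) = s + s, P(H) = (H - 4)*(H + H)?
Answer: 1/128 ≈ 0.0078125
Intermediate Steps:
P(H) = 2*H*(-4 + H) (P(H) = (-4 + H)*(2*H) = 2*H*(-4 + H))
g(s) = 2*s
1/g(P(b)) = 1/(2*(2*(-4)*(-4 - 4))) = 1/(2*(2*(-4)*(-8))) = 1/(2*64) = 1/128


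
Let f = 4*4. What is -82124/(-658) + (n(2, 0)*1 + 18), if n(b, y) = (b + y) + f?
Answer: 7558/47 ≈ 160.81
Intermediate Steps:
f = 16
n(b, y) = 16 + b + y (n(b, y) = (b + y) + 16 = 16 + b + y)
-82124/(-658) + (n(2, 0)*1 + 18) = -82124/(-658) + ((16 + 2 + 0)*1 + 18) = -82124*(-1)/658 + (18*1 + 18) = -196*(-419/658) + (18 + 18) = 5866/47 + 36 = 7558/47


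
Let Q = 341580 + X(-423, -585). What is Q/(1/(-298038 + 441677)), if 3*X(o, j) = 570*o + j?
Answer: 37491933585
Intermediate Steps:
X(o, j) = 190*o + j/3 (X(o, j) = (570*o + j)/3 = (j + 570*o)/3 = 190*o + j/3)
Q = 261015 (Q = 341580 + (190*(-423) + (⅓)*(-585)) = 341580 + (-80370 - 195) = 341580 - 80565 = 261015)
Q/(1/(-298038 + 441677)) = 261015/(1/(-298038 + 441677)) = 261015/(1/143639) = 261015*143639 = 37491933585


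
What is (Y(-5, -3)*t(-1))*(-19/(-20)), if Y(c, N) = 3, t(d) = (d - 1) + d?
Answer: -171/20 ≈ -8.5500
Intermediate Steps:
t(d) = -1 + 2*d (t(d) = (-1 + d) + d = -1 + 2*d)
(Y(-5, -3)*t(-1))*(-19/(-20)) = (3*(-1 + 2*(-1)))*(-19/(-20)) = (3*(-1 - 2))*(-19*(-1/20)) = (3*(-3))*(19/20) = -9*19/20 = -171/20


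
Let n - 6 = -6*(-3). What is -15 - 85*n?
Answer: -2055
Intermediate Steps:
n = 24 (n = 6 - 6*(-3) = 6 + 18 = 24)
-15 - 85*n = -15 - 85*24 = -15 - 2040 = -2055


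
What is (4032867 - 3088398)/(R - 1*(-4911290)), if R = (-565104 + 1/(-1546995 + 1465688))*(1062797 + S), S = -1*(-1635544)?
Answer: -76791940983/123980034260812759 ≈ -6.1939e-7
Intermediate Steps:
S = 1635544
R = -123980433583068789/81307 (R = (-565104 + 1/(-1546995 + 1465688))*(1062797 + 1635544) = (-565104 + 1/(-81307))*2698341 = (-565104 - 1/81307)*2698341 = -45946910929/81307*2698341 = -123980433583068789/81307 ≈ -1.5248e+12)
(4032867 - 3088398)/(R - 1*(-4911290)) = (4032867 - 3088398)/(-123980433583068789/81307 - 1*(-4911290)) = 944469/(-123980433583068789/81307 + 4911290) = 944469/(-123980034260812759/81307) = 944469*(-81307/123980034260812759) = -76791940983/123980034260812759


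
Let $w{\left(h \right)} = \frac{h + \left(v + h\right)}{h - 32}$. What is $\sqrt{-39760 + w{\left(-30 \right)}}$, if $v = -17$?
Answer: $\frac{7 i \sqrt{3119034}}{62} \approx 199.4 i$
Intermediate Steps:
$w{\left(h \right)} = \frac{-17 + 2 h}{-32 + h}$ ($w{\left(h \right)} = \frac{h + \left(-17 + h\right)}{h - 32} = \frac{-17 + 2 h}{-32 + h}$)
$\sqrt{-39760 + w{\left(-30 \right)}} = \sqrt{-39760 + \frac{-17 + 2 \left(-30\right)}{-32 - 30}} = \sqrt{-39760 + \frac{-17 - 60}{-62}} = \sqrt{-39760 - - \frac{77}{62}} = \sqrt{-39760 + \frac{77}{62}} = \sqrt{- \frac{2465043}{62}} = \frac{7 i \sqrt{3119034}}{62}$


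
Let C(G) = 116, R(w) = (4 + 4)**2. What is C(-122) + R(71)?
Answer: 180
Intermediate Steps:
R(w) = 64 (R(w) = 8**2 = 64)
C(-122) + R(71) = 116 + 64 = 180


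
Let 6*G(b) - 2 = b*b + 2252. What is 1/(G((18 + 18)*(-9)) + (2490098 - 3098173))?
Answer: -3/1770610 ≈ -1.6943e-6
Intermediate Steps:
G(b) = 1127/3 + b²/6 (G(b) = ⅓ + (b*b + 2252)/6 = ⅓ + (b² + 2252)/6 = ⅓ + (2252 + b²)/6 = ⅓ + (1126/3 + b²/6) = 1127/3 + b²/6)
1/(G((18 + 18)*(-9)) + (2490098 - 3098173)) = 1/((1127/3 + ((18 + 18)*(-9))²/6) + (2490098 - 3098173)) = 1/((1127/3 + (36*(-9))²/6) - 608075) = 1/((1127/3 + (⅙)*(-324)²) - 608075) = 1/((1127/3 + (⅙)*104976) - 608075) = 1/((1127/3 + 17496) - 608075) = 1/(53615/3 - 608075) = 1/(-1770610/3) = -3/1770610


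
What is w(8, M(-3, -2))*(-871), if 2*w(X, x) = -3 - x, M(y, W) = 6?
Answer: 7839/2 ≈ 3919.5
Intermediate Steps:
w(X, x) = -3/2 - x/2 (w(X, x) = (-3 - x)/2 = -3/2 - x/2)
w(8, M(-3, -2))*(-871) = (-3/2 - ½*6)*(-871) = (-3/2 - 3)*(-871) = -9/2*(-871) = 7839/2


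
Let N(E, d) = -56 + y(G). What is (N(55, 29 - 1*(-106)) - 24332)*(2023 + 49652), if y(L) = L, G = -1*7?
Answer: -1260611625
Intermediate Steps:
G = -7
N(E, d) = -63 (N(E, d) = -56 - 7 = -63)
(N(55, 29 - 1*(-106)) - 24332)*(2023 + 49652) = (-63 - 24332)*(2023 + 49652) = -24395*51675 = -1260611625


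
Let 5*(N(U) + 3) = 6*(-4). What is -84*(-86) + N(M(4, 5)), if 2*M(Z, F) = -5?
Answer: 36081/5 ≈ 7216.2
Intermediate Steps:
M(Z, F) = -5/2 (M(Z, F) = (½)*(-5) = -5/2)
N(U) = -39/5 (N(U) = -3 + (6*(-4))/5 = -3 + (⅕)*(-24) = -3 - 24/5 = -39/5)
-84*(-86) + N(M(4, 5)) = -84*(-86) - 39/5 = 7224 - 39/5 = 36081/5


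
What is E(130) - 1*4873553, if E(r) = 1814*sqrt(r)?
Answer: -4873553 + 1814*sqrt(130) ≈ -4.8529e+6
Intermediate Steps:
E(130) - 1*4873553 = 1814*sqrt(130) - 1*4873553 = 1814*sqrt(130) - 4873553 = -4873553 + 1814*sqrt(130)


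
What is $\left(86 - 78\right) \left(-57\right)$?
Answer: $-456$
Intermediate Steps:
$\left(86 - 78\right) \left(-57\right) = 8 \left(-57\right) = -456$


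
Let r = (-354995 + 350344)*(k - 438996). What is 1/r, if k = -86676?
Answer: 1/2444900472 ≈ 4.0901e-10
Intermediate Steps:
r = 2444900472 (r = (-354995 + 350344)*(-86676 - 438996) = -4651*(-525672) = 2444900472)
1/r = 1/2444900472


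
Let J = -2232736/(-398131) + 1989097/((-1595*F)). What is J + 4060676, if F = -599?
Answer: 140417093872990997/34579668005 ≈ 4.0607e+6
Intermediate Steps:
J = 265917119617/34579668005 (J = -2232736/(-398131) + 1989097/((-1595*(-599))) = -2232736*(-1/398131) + 1989097/955405 = 2232736/398131 + 1989097*(1/955405) = 2232736/398131 + 180827/86855 = 265917119617/34579668005 ≈ 7.6900)
J + 4060676 = 265917119617/34579668005 + 4060676 = 140417093872990997/34579668005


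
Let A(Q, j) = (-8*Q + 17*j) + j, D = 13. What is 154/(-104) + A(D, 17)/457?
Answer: -24685/23764 ≈ -1.0388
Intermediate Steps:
A(Q, j) = -8*Q + 18*j
154/(-104) + A(D, 17)/457 = 154/(-104) + (-8*13 + 18*17)/457 = 154*(-1/104) + (-104 + 306)*(1/457) = -77/52 + 202*(1/457) = -77/52 + 202/457 = -24685/23764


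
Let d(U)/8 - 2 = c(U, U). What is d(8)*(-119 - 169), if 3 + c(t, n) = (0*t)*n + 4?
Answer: -6912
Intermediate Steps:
c(t, n) = 1 (c(t, n) = -3 + ((0*t)*n + 4) = -3 + (0*n + 4) = -3 + (0 + 4) = -3 + 4 = 1)
d(U) = 24 (d(U) = 16 + 8*1 = 16 + 8 = 24)
d(8)*(-119 - 169) = 24*(-119 - 169) = 24*(-288) = -6912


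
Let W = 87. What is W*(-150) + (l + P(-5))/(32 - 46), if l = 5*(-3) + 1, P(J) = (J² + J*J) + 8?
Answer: -91372/7 ≈ -13053.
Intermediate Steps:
P(J) = 8 + 2*J² (P(J) = (J² + J²) + 8 = 2*J² + 8 = 8 + 2*J²)
l = -14 (l = -15 + 1 = -14)
W*(-150) + (l + P(-5))/(32 - 46) = 87*(-150) + (-14 + (8 + 2*(-5)²))/(32 - 46) = -13050 + (-14 + (8 + 2*25))/(-14) = -13050 + (-14 + (8 + 50))*(-1/14) = -13050 + (-14 + 58)*(-1/14) = -13050 + 44*(-1/14) = -13050 - 22/7 = -91372/7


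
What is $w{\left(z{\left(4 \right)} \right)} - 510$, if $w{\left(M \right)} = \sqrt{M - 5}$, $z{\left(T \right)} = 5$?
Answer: $-510$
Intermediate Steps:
$w{\left(M \right)} = \sqrt{-5 + M}$
$w{\left(z{\left(4 \right)} \right)} - 510 = \sqrt{-5 + 5} - 510 = \sqrt{0} - 510 = 0 - 510 = -510$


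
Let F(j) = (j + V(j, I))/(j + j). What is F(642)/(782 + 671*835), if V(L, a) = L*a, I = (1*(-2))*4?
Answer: -7/1122134 ≈ -6.2381e-6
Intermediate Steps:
I = -8 (I = -2*4 = -8)
F(j) = -7/2 (F(j) = (j + j*(-8))/(j + j) = (j - 8*j)/((2*j)) = (-7*j)*(1/(2*j)) = -7/2)
F(642)/(782 + 671*835) = -7/(2*(782 + 671*835)) = -7/(2*(782 + 560285)) = -7/2/561067 = -7/2*1/561067 = -7/1122134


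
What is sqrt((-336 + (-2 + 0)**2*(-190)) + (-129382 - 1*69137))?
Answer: I*sqrt(199615) ≈ 446.78*I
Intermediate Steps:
sqrt((-336 + (-2 + 0)**2*(-190)) + (-129382 - 1*69137)) = sqrt((-336 + (-2)**2*(-190)) + (-129382 - 69137)) = sqrt((-336 + 4*(-190)) - 198519) = sqrt((-336 - 760) - 198519) = sqrt(-1096 - 198519) = sqrt(-199615) = I*sqrt(199615)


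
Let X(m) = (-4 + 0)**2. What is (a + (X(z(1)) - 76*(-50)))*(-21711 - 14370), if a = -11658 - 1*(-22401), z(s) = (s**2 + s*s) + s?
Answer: -525303279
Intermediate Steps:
z(s) = s + 2*s**2 (z(s) = (s**2 + s**2) + s = 2*s**2 + s = s + 2*s**2)
a = 10743 (a = -11658 + 22401 = 10743)
X(m) = 16 (X(m) = (-4)**2 = 16)
(a + (X(z(1)) - 76*(-50)))*(-21711 - 14370) = (10743 + (16 - 76*(-50)))*(-21711 - 14370) = (10743 + (16 + 3800))*(-36081) = (10743 + 3816)*(-36081) = 14559*(-36081) = -525303279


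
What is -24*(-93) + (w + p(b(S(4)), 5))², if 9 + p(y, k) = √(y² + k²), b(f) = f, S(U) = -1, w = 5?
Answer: 2274 - 8*√26 ≈ 2233.2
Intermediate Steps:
p(y, k) = -9 + √(k² + y²) (p(y, k) = -9 + √(y² + k²) = -9 + √(k² + y²))
-24*(-93) + (w + p(b(S(4)), 5))² = -24*(-93) + (5 + (-9 + √(5² + (-1)²)))² = 2232 + (5 + (-9 + √(25 + 1)))² = 2232 + (5 + (-9 + √26))² = 2232 + (-4 + √26)²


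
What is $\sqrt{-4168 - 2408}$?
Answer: $4 i \sqrt{411} \approx 81.093 i$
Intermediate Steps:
$\sqrt{-4168 - 2408} = \sqrt{-6576} = 4 i \sqrt{411}$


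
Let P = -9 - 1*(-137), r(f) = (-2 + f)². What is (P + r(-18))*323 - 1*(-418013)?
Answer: 588557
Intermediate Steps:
P = 128 (P = -9 + 137 = 128)
(P + r(-18))*323 - 1*(-418013) = (128 + (-2 - 18)²)*323 - 1*(-418013) = (128 + (-20)²)*323 + 418013 = (128 + 400)*323 + 418013 = 528*323 + 418013 = 170544 + 418013 = 588557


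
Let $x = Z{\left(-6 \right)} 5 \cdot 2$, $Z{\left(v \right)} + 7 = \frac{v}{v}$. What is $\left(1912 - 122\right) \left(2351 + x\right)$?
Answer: $4100890$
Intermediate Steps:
$Z{\left(v \right)} = -6$ ($Z{\left(v \right)} = -7 + \frac{v}{v} = -7 + 1 = -6$)
$x = -60$ ($x = - 6 \cdot 5 \cdot 2 = \left(-6\right) 10 = -60$)
$\left(1912 - 122\right) \left(2351 + x\right) = \left(1912 - 122\right) \left(2351 - 60\right) = 1790 \cdot 2291 = 4100890$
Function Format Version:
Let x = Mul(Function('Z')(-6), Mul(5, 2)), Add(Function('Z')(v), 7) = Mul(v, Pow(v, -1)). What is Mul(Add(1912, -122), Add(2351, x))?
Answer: 4100890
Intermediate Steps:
Function('Z')(v) = -6 (Function('Z')(v) = Add(-7, Mul(v, Pow(v, -1))) = Add(-7, 1) = -6)
x = -60 (x = Mul(-6, Mul(5, 2)) = Mul(-6, 10) = -60)
Mul(Add(1912, -122), Add(2351, x)) = Mul(Add(1912, -122), Add(2351, -60)) = Mul(1790, 2291) = 4100890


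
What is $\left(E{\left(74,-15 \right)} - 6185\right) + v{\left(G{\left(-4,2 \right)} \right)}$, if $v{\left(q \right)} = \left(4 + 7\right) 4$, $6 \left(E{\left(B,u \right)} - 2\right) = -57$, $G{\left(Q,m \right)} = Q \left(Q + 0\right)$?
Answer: $- \frac{12297}{2} \approx -6148.5$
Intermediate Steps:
$G{\left(Q,m \right)} = Q^{2}$ ($G{\left(Q,m \right)} = Q Q = Q^{2}$)
$E{\left(B,u \right)} = - \frac{15}{2}$ ($E{\left(B,u \right)} = 2 + \frac{1}{6} \left(-57\right) = 2 - \frac{19}{2} = - \frac{15}{2}$)
$v{\left(q \right)} = 44$ ($v{\left(q \right)} = 11 \cdot 4 = 44$)
$\left(E{\left(74,-15 \right)} - 6185\right) + v{\left(G{\left(-4,2 \right)} \right)} = \left(- \frac{15}{2} - 6185\right) + 44 = - \frac{12385}{2} + 44 = - \frac{12297}{2}$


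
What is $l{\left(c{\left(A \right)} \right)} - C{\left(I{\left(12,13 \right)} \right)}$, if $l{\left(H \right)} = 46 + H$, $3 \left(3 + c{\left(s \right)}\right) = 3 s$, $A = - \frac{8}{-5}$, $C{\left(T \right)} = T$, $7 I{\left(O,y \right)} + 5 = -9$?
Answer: $\frac{233}{5} \approx 46.6$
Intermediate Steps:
$I{\left(O,y \right)} = -2$ ($I{\left(O,y \right)} = - \frac{5}{7} + \frac{1}{7} \left(-9\right) = - \frac{5}{7} - \frac{9}{7} = -2$)
$A = \frac{8}{5}$ ($A = \left(-8\right) \left(- \frac{1}{5}\right) = \frac{8}{5} \approx 1.6$)
$c{\left(s \right)} = -3 + s$ ($c{\left(s \right)} = -3 + \frac{3 s}{3} = -3 + s$)
$l{\left(c{\left(A \right)} \right)} - C{\left(I{\left(12,13 \right)} \right)} = \left(46 + \left(-3 + \frac{8}{5}\right)\right) - -2 = \left(46 - \frac{7}{5}\right) + 2 = \frac{223}{5} + 2 = \frac{233}{5}$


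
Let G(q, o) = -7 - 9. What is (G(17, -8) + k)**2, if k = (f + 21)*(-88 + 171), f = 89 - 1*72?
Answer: 9847044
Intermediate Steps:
G(q, o) = -16
f = 17 (f = 89 - 72 = 17)
k = 3154 (k = (17 + 21)*(-88 + 171) = 38*83 = 3154)
(G(17, -8) + k)**2 = (-16 + 3154)**2 = 3138**2 = 9847044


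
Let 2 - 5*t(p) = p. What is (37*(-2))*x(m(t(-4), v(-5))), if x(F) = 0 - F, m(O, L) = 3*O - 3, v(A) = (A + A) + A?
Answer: 222/5 ≈ 44.400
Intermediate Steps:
t(p) = 2/5 - p/5
v(A) = 3*A (v(A) = 2*A + A = 3*A)
m(O, L) = -3 + 3*O
x(F) = -F
(37*(-2))*x(m(t(-4), v(-5))) = (37*(-2))*(-(-3 + 3*(2/5 - 1/5*(-4)))) = -(-74)*(-3 + 3*(2/5 + 4/5)) = -(-74)*(-3 + 3*(6/5)) = -(-74)*(-3 + 18/5) = -(-74)*3/5 = -74*(-3/5) = 222/5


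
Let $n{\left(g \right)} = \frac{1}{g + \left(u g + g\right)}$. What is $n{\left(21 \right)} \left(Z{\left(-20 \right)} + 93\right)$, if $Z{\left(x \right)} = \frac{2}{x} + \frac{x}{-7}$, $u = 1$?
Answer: $\frac{6703}{4410} \approx 1.52$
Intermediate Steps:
$Z{\left(x \right)} = \frac{2}{x} - \frac{x}{7}$ ($Z{\left(x \right)} = \frac{2}{x} + x \left(- \frac{1}{7}\right) = \frac{2}{x} - \frac{x}{7}$)
$n{\left(g \right)} = \frac{1}{3 g}$ ($n{\left(g \right)} = \frac{1}{g + \left(1 g + g\right)} = \frac{1}{g + \left(g + g\right)} = \frac{1}{g + 2 g} = \frac{1}{3 g}$)
$n{\left(21 \right)} \left(Z{\left(-20 \right)} + 93\right) = \frac{1}{3 \cdot 21} \left(\left(\frac{2}{-20} - - \frac{20}{7}\right) + 93\right) = \frac{1}{3} \cdot \frac{1}{21} \left(\left(2 \left(- \frac{1}{20}\right) + \frac{20}{7}\right) + 93\right) = \frac{\left(- \frac{1}{10} + \frac{20}{7}\right) + 93}{63} = \frac{\frac{193}{70} + 93}{63} = \frac{1}{63} \cdot \frac{6703}{70} = \frac{6703}{4410}$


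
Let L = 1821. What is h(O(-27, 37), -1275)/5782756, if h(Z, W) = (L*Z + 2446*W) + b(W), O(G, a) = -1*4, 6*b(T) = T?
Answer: -6252293/11565512 ≈ -0.54060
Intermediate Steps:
b(T) = T/6
O(G, a) = -4
h(Z, W) = 1821*Z + 14677*W/6 (h(Z, W) = (1821*Z + 2446*W) + W/6 = 1821*Z + 14677*W/6)
h(O(-27, 37), -1275)/5782756 = (1821*(-4) + (14677/6)*(-1275))/5782756 = (-7284 - 6237725/2)*(1/5782756) = -6252293/2*1/5782756 = -6252293/11565512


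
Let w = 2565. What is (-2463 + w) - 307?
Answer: -205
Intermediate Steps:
(-2463 + w) - 307 = (-2463 + 2565) - 307 = 102 - 307 = -205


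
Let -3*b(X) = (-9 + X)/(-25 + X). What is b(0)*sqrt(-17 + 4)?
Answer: -3*I*sqrt(13)/25 ≈ -0.43267*I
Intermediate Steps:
b(X) = -(-9 + X)/(3*(-25 + X))
b(0)*sqrt(-17 + 4) = ((9 - 1*0)/(3*(-25 + 0)))*sqrt(-17 + 4) = ((1/3)*(9 + 0)/(-25))*sqrt(-13) = ((1/3)*(-1/25)*9)*(I*sqrt(13)) = -3*I*sqrt(13)/25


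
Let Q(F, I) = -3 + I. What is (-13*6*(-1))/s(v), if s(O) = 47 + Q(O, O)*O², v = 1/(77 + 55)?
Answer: 179397504/108098101 ≈ 1.6596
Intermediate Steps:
v = 1/132 ≈ 0.0075758
s(O) = 47 + O²*(-3 + O) (s(O) = 47 + (-3 + O)*O² = 47 + O²*(-3 + O))
(-13*6*(-1))/s(v) = (-13*6*(-1))/(47 + (1/132)²*(-3 + 1/132)) = (-78*(-1))/(47 + (1/17424)*(-395/132)) = 78/(47 - 395/2299968) = 78/(108098101/2299968) = 78*(2299968/108098101) = 179397504/108098101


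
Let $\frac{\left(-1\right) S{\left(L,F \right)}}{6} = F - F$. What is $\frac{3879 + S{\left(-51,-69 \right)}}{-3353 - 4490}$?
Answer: $- \frac{3879}{7843} \approx -0.49458$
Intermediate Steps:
$S{\left(L,F \right)} = 0$ ($S{\left(L,F \right)} = - 6 \left(F - F\right) = \left(-6\right) 0 = 0$)
$\frac{3879 + S{\left(-51,-69 \right)}}{-3353 - 4490} = \frac{3879 + 0}{-3353 - 4490} = \frac{3879}{-7843} = 3879 \left(- \frac{1}{7843}\right) = - \frac{3879}{7843}$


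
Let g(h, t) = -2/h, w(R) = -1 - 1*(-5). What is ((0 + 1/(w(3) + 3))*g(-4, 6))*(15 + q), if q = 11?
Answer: 13/7 ≈ 1.8571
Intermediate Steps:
w(R) = 4 (w(R) = -1 + 5 = 4)
((0 + 1/(w(3) + 3))*g(-4, 6))*(15 + q) = ((0 + 1/(4 + 3))*(-2/(-4)))*(15 + 11) = ((0 + 1/7)*(-2*(-¼)))*26 = ((0 + ⅐)*(½))*26 = ((⅐)*(½))*26 = (1/14)*26 = 13/7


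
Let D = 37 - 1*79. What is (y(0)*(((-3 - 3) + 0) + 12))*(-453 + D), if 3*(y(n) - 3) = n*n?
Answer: -8910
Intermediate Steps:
D = -42 (D = 37 - 79 = -42)
y(n) = 3 + n²/3 (y(n) = 3 + (n*n)/3 = 3 + n²/3)
(y(0)*(((-3 - 3) + 0) + 12))*(-453 + D) = ((3 + (⅓)*0²)*(((-3 - 3) + 0) + 12))*(-453 - 42) = ((3 + (⅓)*0)*((-6 + 0) + 12))*(-495) = ((3 + 0)*(-6 + 12))*(-495) = (3*6)*(-495) = 18*(-495) = -8910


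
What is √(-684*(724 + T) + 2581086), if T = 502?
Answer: √1742502 ≈ 1320.0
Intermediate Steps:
√(-684*(724 + T) + 2581086) = √(-684*(724 + 502) + 2581086) = √(-684*1226 + 2581086) = √(-838584 + 2581086) = √1742502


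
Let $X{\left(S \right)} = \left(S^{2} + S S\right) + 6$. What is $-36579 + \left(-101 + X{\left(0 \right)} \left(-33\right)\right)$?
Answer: $-36878$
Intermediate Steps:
$X{\left(S \right)} = 6 + 2 S^{2}$ ($X{\left(S \right)} = \left(S^{2} + S^{2}\right) + 6 = 2 S^{2} + 6 = 6 + 2 S^{2}$)
$-36579 + \left(-101 + X{\left(0 \right)} \left(-33\right)\right) = -36579 + \left(-101 + \left(6 + 2 \cdot 0^{2}\right) \left(-33\right)\right) = -36579 + \left(-101 + \left(6 + 2 \cdot 0\right) \left(-33\right)\right) = -36579 + \left(-101 + \left(6 + 0\right) \left(-33\right)\right) = -36579 + \left(-101 + 6 \left(-33\right)\right) = -36579 - 299 = -36878$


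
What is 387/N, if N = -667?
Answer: -387/667 ≈ -0.58021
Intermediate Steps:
387/N = 387/(-667) = 387*(-1/667) = -387/667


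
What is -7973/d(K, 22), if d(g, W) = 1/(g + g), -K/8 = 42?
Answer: 5357856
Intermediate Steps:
K = -336 (K = -8*42 = -336)
d(g, W) = 1/(2*g)
-7973/d(K, 22) = -7973/((½)/(-336)) = -7973/((½)*(-1/336)) = -7973/(-1/672) = -7973*(-672) = 5357856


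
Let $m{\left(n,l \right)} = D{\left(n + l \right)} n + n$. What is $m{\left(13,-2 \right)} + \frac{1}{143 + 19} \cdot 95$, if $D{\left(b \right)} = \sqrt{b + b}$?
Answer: $\frac{2201}{162} + 13 \sqrt{22} \approx 74.562$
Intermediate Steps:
$D{\left(b \right)} = \sqrt{2} \sqrt{b}$ ($D{\left(b \right)} = \sqrt{2 b} = \sqrt{2} \sqrt{b}$)
$m{\left(n,l \right)} = n + n \sqrt{2} \sqrt{l + n}$ ($m{\left(n,l \right)} = \sqrt{2} \sqrt{n + l} n + n = \sqrt{2} \sqrt{l + n} n + n = n \sqrt{2} \sqrt{l + n} + n = n + n \sqrt{2} \sqrt{l + n}$)
$m{\left(13,-2 \right)} + \frac{1}{143 + 19} \cdot 95 = 13 \left(1 + \sqrt{2 \left(-2\right) + 2 \cdot 13}\right) + \frac{1}{143 + 19} \cdot 95 = 13 \left(1 + \sqrt{-4 + 26}\right) + \frac{1}{162} \cdot 95 = 13 \left(1 + \sqrt{22}\right) + \frac{1}{162} \cdot 95 = \left(13 + 13 \sqrt{22}\right) + \frac{95}{162} = \frac{2201}{162} + 13 \sqrt{22}$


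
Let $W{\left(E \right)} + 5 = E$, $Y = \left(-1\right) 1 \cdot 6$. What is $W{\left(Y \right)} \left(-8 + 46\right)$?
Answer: $-418$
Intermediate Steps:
$Y = -6$ ($Y = \left(-1\right) 6 = -6$)
$W{\left(E \right)} = -5 + E$
$W{\left(Y \right)} \left(-8 + 46\right) = \left(-5 - 6\right) \left(-8 + 46\right) = \left(-11\right) 38 = -418$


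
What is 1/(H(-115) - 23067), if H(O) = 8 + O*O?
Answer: -1/9834 ≈ -0.00010169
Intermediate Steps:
H(O) = 8 + O²
1/(H(-115) - 23067) = 1/((8 + (-115)²) - 23067) = 1/((8 + 13225) - 23067) = 1/(13233 - 23067) = 1/(-9834) = -1/9834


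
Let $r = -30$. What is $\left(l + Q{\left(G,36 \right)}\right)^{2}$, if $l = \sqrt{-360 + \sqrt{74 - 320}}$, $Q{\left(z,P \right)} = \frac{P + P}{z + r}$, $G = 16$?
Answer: $\frac{\left(-36 + 7 \sqrt{-360 + i \sqrt{246}}\right)^{2}}{49} \approx -337.8 - 179.52 i$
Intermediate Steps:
$Q{\left(z,P \right)} = \frac{2 P}{-30 + z}$ ($Q{\left(z,P \right)} = \frac{P + P}{z - 30} = \frac{2 P}{-30 + z}$)
$l = \sqrt{-360 + i \sqrt{246}}$ ($l = \sqrt{-360 + \sqrt{-246}} = \sqrt{-360 + i \sqrt{246}} \approx 0.4132 + 18.978 i$)
$\left(l + Q{\left(G,36 \right)}\right)^{2} = \left(\sqrt{-360 + i \sqrt{246}} + 2 \cdot 36 \frac{1}{-30 + 16}\right)^{2} = \left(\sqrt{-360 + i \sqrt{246}} + 2 \cdot 36 \frac{1}{-14}\right)^{2} = \left(\sqrt{-360 + i \sqrt{246}} + 2 \cdot 36 \left(- \frac{1}{14}\right)\right)^{2} = \left(\sqrt{-360 + i \sqrt{246}} - \frac{36}{7}\right)^{2} = \left(- \frac{36}{7} + \sqrt{-360 + i \sqrt{246}}\right)^{2}$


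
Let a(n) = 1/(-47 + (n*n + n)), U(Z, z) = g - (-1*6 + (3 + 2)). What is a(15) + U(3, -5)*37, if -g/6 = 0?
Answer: 7142/193 ≈ 37.005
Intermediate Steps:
g = 0 (g = -6*0 = 0)
U(Z, z) = 1 (U(Z, z) = 0 - (-1*6 + (3 + 2)) = 0 - (-6 + 5) = 0 - 1*(-1) = 0 + 1 = 1)
a(n) = 1/(-47 + n + n²) (a(n) = 1/(-47 + (n² + n)) = 1/(-47 + (n + n²)) = 1/(-47 + n + n²))
a(15) + U(3, -5)*37 = 1/(-47 + 15 + 15²) + 1*37 = 1/(-47 + 15 + 225) + 37 = 1/193 + 37 = 7142/193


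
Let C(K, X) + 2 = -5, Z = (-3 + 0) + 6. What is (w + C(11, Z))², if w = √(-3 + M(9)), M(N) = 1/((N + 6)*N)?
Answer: 6211/135 - 28*I*√1515/45 ≈ 46.007 - 24.219*I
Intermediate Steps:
Z = 3 (Z = -3 + 6 = 3)
M(N) = 1/(N*(6 + N)) (M(N) = 1/((6 + N)*N) = 1/(N*(6 + N)))
C(K, X) = -7 (C(K, X) = -2 - 5 = -7)
w = 2*I*√1515/45 (w = √(-3 + 1/(9*(6 + 9))) = √(-3 + (⅑)/15) = √(-3 + (⅑)*(1/15)) = √(-3 + 1/135) = √(-404/135) = 2*I*√1515/45 ≈ 1.7299*I)
(w + C(11, Z))² = (2*I*√1515/45 - 7)² = (-7 + 2*I*√1515/45)²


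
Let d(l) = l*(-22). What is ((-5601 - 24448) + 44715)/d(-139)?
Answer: 7333/1529 ≈ 4.7959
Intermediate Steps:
d(l) = -22*l
((-5601 - 24448) + 44715)/d(-139) = ((-5601 - 24448) + 44715)/((-22*(-139))) = (-30049 + 44715)/3058 = 14666*(1/3058) = 7333/1529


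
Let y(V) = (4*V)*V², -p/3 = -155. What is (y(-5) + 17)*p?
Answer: -224595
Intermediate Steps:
p = 465 (p = -3*(-155) = 465)
y(V) = 4*V³
(y(-5) + 17)*p = (4*(-5)³ + 17)*465 = (4*(-125) + 17)*465 = (-500 + 17)*465 = -483*465 = -224595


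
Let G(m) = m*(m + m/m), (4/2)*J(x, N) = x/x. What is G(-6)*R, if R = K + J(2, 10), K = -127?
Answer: -3795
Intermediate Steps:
J(x, N) = 1/2 (J(x, N) = (x/x)/2 = (1/2)*1 = 1/2)
G(m) = m*(1 + m) (G(m) = m*(m + 1) = m*(1 + m))
R = -253/2 (R = -127 + 1/2 = -253/2 ≈ -126.50)
G(-6)*R = -6*(1 - 6)*(-253/2) = -6*(-5)*(-253/2) = 30*(-253/2) = -3795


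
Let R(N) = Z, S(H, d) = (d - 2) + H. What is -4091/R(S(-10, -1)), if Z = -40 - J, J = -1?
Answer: 4091/39 ≈ 104.90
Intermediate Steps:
S(H, d) = -2 + H + d (S(H, d) = (-2 + d) + H = -2 + H + d)
Z = -39 (Z = -40 - 1*(-1) = -40 + 1 = -39)
R(N) = -39
-4091/R(S(-10, -1)) = -4091/(-39) = -4091*(-1/39) = 4091/39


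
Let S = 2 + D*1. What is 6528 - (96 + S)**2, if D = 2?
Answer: -3472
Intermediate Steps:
S = 4 (S = 2 + 2*1 = 2 + 2 = 4)
6528 - (96 + S)**2 = 6528 - (96 + 4)**2 = 6528 - 1*100**2 = 6528 - 1*10000 = 6528 - 10000 = -3472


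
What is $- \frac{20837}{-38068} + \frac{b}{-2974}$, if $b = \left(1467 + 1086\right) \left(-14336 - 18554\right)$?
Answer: $\frac{1598281132399}{56607116} \approx 28235.0$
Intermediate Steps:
$b = -83968170$ ($b = 2553 \left(-32890\right) = -83968170$)
$- \frac{20837}{-38068} + \frac{b}{-2974} = - \frac{20837}{-38068} - \frac{83968170}{-2974} = \left(-20837\right) \left(- \frac{1}{38068}\right) - - \frac{41984085}{1487} = \frac{20837}{38068} + \frac{41984085}{1487} = \frac{1598281132399}{56607116}$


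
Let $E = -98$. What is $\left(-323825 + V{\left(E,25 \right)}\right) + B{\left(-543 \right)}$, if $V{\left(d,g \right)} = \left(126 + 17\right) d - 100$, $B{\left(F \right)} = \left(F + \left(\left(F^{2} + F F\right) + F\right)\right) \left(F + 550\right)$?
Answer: $3782345$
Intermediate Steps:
$B{\left(F \right)} = \left(550 + F\right) \left(2 F + 2 F^{2}\right)$ ($B{\left(F \right)} = \left(F + \left(\left(F^{2} + F^{2}\right) + F\right)\right) \left(550 + F\right) = \left(F + \left(2 F^{2} + F\right)\right) \left(550 + F\right) = \left(F + \left(F + 2 F^{2}\right)\right) \left(550 + F\right) = \left(2 F + 2 F^{2}\right) \left(550 + F\right) = \left(550 + F\right) \left(2 F + 2 F^{2}\right)$)
$V{\left(d,g \right)} = -100 + 143 d$ ($V{\left(d,g \right)} = 143 d - 100 = -100 + 143 d$)
$\left(-323825 + V{\left(E,25 \right)}\right) + B{\left(-543 \right)} = \left(-323825 + \left(-100 + 143 \left(-98\right)\right)\right) + 2 \left(-543\right) \left(550 + \left(-543\right)^{2} + 551 \left(-543\right)\right) = \left(-323825 - 14114\right) + 2 \left(-543\right) \left(550 + 294849 - 299193\right) = \left(-323825 - 14114\right) + 2 \left(-543\right) \left(-3794\right) = -337939 + 4120284 = 3782345$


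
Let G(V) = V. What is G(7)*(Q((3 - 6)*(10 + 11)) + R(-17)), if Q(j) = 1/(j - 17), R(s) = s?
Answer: -9527/80 ≈ -119.09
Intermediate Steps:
Q(j) = 1/(-17 + j)
G(7)*(Q((3 - 6)*(10 + 11)) + R(-17)) = 7*(1/(-17 + (3 - 6)*(10 + 11)) - 17) = 7*(1/(-17 - 3*21) - 17) = 7*(1/(-17 - 63) - 17) = 7*(1/(-80) - 17) = 7*(-1/80 - 17) = 7*(-1361/80) = -9527/80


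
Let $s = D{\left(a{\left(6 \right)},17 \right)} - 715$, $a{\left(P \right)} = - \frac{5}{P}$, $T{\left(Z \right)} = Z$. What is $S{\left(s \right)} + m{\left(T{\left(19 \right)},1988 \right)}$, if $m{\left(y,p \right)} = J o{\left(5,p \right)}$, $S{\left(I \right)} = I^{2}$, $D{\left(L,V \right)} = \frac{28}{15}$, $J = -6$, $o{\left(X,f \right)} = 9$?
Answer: $\frac{114413659}{225} \approx 5.0851 \cdot 10^{5}$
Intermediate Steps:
$D{\left(L,V \right)} = \frac{28}{15}$ ($D{\left(L,V \right)} = 28 \cdot \frac{1}{15} = \frac{28}{15}$)
$s = - \frac{10697}{15}$ ($s = \frac{28}{15} - 715 = - \frac{10697}{15} \approx -713.13$)
$m{\left(y,p \right)} = -54$ ($m{\left(y,p \right)} = \left(-6\right) 9 = -54$)
$S{\left(s \right)} + m{\left(T{\left(19 \right)},1988 \right)} = \left(- \frac{10697}{15}\right)^{2} - 54 = \frac{114425809}{225} - 54 = \frac{114413659}{225}$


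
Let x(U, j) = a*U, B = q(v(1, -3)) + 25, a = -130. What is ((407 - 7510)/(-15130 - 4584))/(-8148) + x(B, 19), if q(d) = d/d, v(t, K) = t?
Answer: -542928298463/160629672 ≈ -3380.0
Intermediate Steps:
q(d) = 1
B = 26 (B = 1 + 25 = 26)
x(U, j) = -130*U
((407 - 7510)/(-15130 - 4584))/(-8148) + x(B, 19) = ((407 - 7510)/(-15130 - 4584))/(-8148) - 130*26 = -7103/(-19714)*(-1/8148) - 3380 = -7103*(-1/19714)*(-1/8148) - 3380 = (7103/19714)*(-1/8148) - 3380 = -7103/160629672 - 3380 = -542928298463/160629672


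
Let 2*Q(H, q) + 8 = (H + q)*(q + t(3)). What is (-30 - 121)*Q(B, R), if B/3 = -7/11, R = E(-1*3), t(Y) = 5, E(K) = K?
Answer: 14798/11 ≈ 1345.3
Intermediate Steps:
R = -3 (R = -1*3 = -3)
B = -21/11 (B = 3*(-7/11) = -21/11 ≈ -1.9091)
Q(H, q) = -4 + (5 + q)*(H + q)/2 (Q(H, q) = -4 + ((H + q)*(q + 5))/2 = -4 + ((H + q)*(5 + q))/2 = -4 + ((5 + q)*(H + q))/2 = -4 + (5 + q)*(H + q)/2)
(-30 - 121)*Q(B, R) = (-30 - 121)*(-4 + (½)*(-3)² + (5/2)*(-21/11) + (5/2)*(-3) + (½)*(-21/11)*(-3)) = -151*(-4 + (½)*9 - 105/22 - 15/2 + 63/22) = -151*(-4 + 9/2 - 105/22 - 15/2 + 63/22) = -151*(-98/11) = 14798/11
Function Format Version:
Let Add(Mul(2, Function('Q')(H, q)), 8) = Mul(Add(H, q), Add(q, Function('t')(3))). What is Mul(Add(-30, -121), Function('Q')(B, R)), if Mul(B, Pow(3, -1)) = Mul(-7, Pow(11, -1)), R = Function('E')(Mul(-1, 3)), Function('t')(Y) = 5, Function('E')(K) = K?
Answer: Rational(14798, 11) ≈ 1345.3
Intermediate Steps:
R = -3 (R = Mul(-1, 3) = -3)
B = Rational(-21, 11) (B = Mul(3, Mul(-7, Pow(11, -1))) = Mul(3, Mul(-7, Rational(1, 11))) = Mul(3, Rational(-7, 11)) = Rational(-21, 11) ≈ -1.9091)
Function('Q')(H, q) = Add(-4, Mul(Rational(1, 2), Add(5, q), Add(H, q))) (Function('Q')(H, q) = Add(-4, Mul(Rational(1, 2), Mul(Add(H, q), Add(q, 5)))) = Add(-4, Mul(Rational(1, 2), Mul(Add(H, q), Add(5, q)))) = Add(-4, Mul(Rational(1, 2), Mul(Add(5, q), Add(H, q)))) = Add(-4, Mul(Rational(1, 2), Add(5, q), Add(H, q))))
Mul(Add(-30, -121), Function('Q')(B, R)) = Mul(Add(-30, -121), Add(-4, Mul(Rational(1, 2), Pow(-3, 2)), Mul(Rational(5, 2), Rational(-21, 11)), Mul(Rational(5, 2), -3), Mul(Rational(1, 2), Rational(-21, 11), -3))) = Mul(-151, Add(-4, Mul(Rational(1, 2), 9), Rational(-105, 22), Rational(-15, 2), Rational(63, 22))) = Mul(-151, Add(-4, Rational(9, 2), Rational(-105, 22), Rational(-15, 2), Rational(63, 22))) = Mul(-151, Rational(-98, 11)) = Rational(14798, 11)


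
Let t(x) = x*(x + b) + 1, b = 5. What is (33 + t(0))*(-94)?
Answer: -3196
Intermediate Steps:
t(x) = 1 + x*(5 + x) (t(x) = x*(x + 5) + 1 = x*(5 + x) + 1 = 1 + x*(5 + x))
(33 + t(0))*(-94) = (33 + (1 + 0**2 + 5*0))*(-94) = (33 + (1 + 0 + 0))*(-94) = (33 + 1)*(-94) = 34*(-94) = -3196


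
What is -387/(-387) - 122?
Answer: -121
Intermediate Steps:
-387/(-387) - 122 = -387*(-1/387) - 122 = 1 - 122 = -121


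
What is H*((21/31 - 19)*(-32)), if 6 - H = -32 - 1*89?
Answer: 2308352/31 ≈ 74463.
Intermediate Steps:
H = 127 (H = 6 - (-32 - 1*89) = 6 - (-32 - 89) = 6 - 1*(-121) = 6 + 121 = 127)
H*((21/31 - 19)*(-32)) = 127*((21/31 - 19)*(-32)) = 127*(-568/31*(-32)) = 127*(18176/31) = 2308352/31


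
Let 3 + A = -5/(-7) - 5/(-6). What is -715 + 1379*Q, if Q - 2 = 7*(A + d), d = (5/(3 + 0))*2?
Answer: 121199/6 ≈ 20200.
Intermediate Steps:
A = -61/42 (A = -3 + (-5/(-7) - 5/(-6)) = -3 + (-5*(-⅐) - 5*(-⅙)) = -3 + (5/7 + ⅚) = -3 + 65/42 = -61/42 ≈ -1.4524)
d = 10/3 (d = (5/3)*2 = 10/3 ≈ 3.3333)
Q = 91/6 (Q = 2 + 7*(-61/42 + 10/3) = 2 + 7*(79/42) = 2 + 79/6 = 91/6 ≈ 15.167)
-715 + 1379*Q = -715 + 1379*(91/6) = -715 + 125489/6 = 121199/6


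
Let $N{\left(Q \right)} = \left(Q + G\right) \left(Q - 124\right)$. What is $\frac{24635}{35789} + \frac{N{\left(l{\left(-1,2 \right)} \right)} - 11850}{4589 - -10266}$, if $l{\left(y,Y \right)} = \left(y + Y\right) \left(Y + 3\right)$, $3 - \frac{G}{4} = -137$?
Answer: $- \frac{37914156}{8179163} \approx -4.6355$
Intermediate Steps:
$G = 560$ ($G = 12 - -548 = 12 + 548 = 560$)
$l{\left(y,Y \right)} = \left(3 + Y\right) \left(Y + y\right)$ ($l{\left(y,Y \right)} = \left(Y + y\right) \left(3 + Y\right) = \left(3 + Y\right) \left(Y + y\right)$)
$N{\left(Q \right)} = \left(-124 + Q\right) \left(560 + Q\right)$ ($N{\left(Q \right)} = \left(Q + 560\right) \left(Q - 124\right) = \left(560 + Q\right) \left(-124 + Q\right) = \left(-124 + Q\right) \left(560 + Q\right)$)
$\frac{24635}{35789} + \frac{N{\left(l{\left(-1,2 \right)} \right)} - 11850}{4589 - -10266} = \frac{24635}{35789} + \frac{\left(-69440 + \left(2^{2} + 3 \cdot 2 + 3 \left(-1\right) + 2 \left(-1\right)\right)^{2} + 436 \left(2^{2} + 3 \cdot 2 + 3 \left(-1\right) + 2 \left(-1\right)\right)\right) - 11850}{4589 - -10266} = 24635 \cdot \frac{1}{35789} + \frac{\left(-69440 + \left(4 + 6 - 3 - 2\right)^{2} + 436 \left(4 + 6 - 3 - 2\right)\right) - 11850}{4589 + 10266} = \frac{1895}{2753} + \frac{\left(-69440 + 5^{2} + 436 \cdot 5\right) - 11850}{14855} = \frac{1895}{2753} + \left(\left(-69440 + 25 + 2180\right) - 11850\right) \frac{1}{14855} = \frac{1895}{2753} + \left(-67235 - 11850\right) \frac{1}{14855} = \frac{1895}{2753} - \frac{15817}{2971} = - \frac{37914156}{8179163}$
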